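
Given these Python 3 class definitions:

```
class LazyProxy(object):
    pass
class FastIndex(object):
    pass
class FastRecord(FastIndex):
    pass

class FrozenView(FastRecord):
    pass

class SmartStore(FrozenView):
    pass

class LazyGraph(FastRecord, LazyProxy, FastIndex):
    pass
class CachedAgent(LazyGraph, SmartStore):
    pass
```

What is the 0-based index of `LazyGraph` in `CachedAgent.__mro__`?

1

L[CachedAgent] = CachedAgent + merge(L[LazyGraph], L[SmartStore], [LazyGraph SmartStore])
  take LazyGraph:  [LazyGraph FastRecord LazyProxy FastIndex object] + [SmartStore FrozenView FastRecord FastIndex object] + [LazyGraph SmartStore]
  take SmartStore:  [FastRecord LazyProxy FastIndex object] + [SmartStore FrozenView FastRecord FastIndex object] + [SmartStore]
  take FrozenView:  [FastRecord LazyProxy FastIndex object] + [FrozenView FastRecord FastIndex object]
  take FastRecord:  [FastRecord LazyProxy FastIndex object] + [FastRecord FastIndex object]
  take LazyProxy:  [LazyProxy FastIndex object] + [FastIndex object]
  take FastIndex:  [FastIndex object] + [FastIndex object]
  take object:  [object] + [object]
MRO: CachedAgent LazyGraph SmartStore FrozenView FastRecord LazyProxy FastIndex object
LazyGraph sits at index 1.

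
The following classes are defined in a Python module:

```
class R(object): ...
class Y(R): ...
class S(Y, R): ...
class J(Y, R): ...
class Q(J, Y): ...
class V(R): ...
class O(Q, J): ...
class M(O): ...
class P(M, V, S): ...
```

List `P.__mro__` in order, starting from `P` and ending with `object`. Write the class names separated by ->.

L[P] = P + merge(L[M], L[V], L[S], [M V S])
  take M:  [M O Q J Y R object] + [V R object] + [S Y R object] + [M V S]
  take O:  [O Q J Y R object] + [V R object] + [S Y R object] + [V S]
  take Q:  [Q J Y R object] + [V R object] + [S Y R object] + [V S]
  take J:  [J Y R object] + [V R object] + [S Y R object] + [V S]
  take V:  [Y R object] + [V R object] + [S Y R object] + [V S]
  take S:  [Y R object] + [R object] + [S Y R object] + [S]
  take Y:  [Y R object] + [R object] + [Y R object]
  take R:  [R object] + [R object] + [R object]
  take object:  [object] + [object] + [object]

P -> M -> O -> Q -> J -> V -> S -> Y -> R -> object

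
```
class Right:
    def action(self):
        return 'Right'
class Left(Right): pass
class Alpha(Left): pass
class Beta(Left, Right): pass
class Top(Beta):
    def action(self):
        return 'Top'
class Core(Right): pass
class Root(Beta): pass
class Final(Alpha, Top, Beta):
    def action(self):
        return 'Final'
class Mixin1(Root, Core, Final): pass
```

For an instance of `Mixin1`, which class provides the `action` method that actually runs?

Final

L[Mixin1] = Mixin1 + merge(L[Root], L[Core], L[Final], [Root Core Final])
  take Root:  [Root Beta Left Right object] + [Core Right object] + [Final Alpha Top Beta Left Right object] + [Root Core Final]
  take Core:  [Beta Left Right object] + [Core Right object] + [Final Alpha Top Beta Left Right object] + [Core Final]
  take Final:  [Beta Left Right object] + [Right object] + [Final Alpha Top Beta Left Right object] + [Final]
  take Alpha:  [Beta Left Right object] + [Right object] + [Alpha Top Beta Left Right object]
  take Top:  [Beta Left Right object] + [Right object] + [Top Beta Left Right object]
  take Beta:  [Beta Left Right object] + [Right object] + [Beta Left Right object]
  take Left:  [Left Right object] + [Right object] + [Left Right object]
  take Right:  [Right object] + [Right object] + [Right object]
  take object:  [object] + [object] + [object]
MRO: Mixin1 Root Core Final Alpha Top Beta Left Right object
action is defined in: Final, Right, Top. First along the MRO is Final.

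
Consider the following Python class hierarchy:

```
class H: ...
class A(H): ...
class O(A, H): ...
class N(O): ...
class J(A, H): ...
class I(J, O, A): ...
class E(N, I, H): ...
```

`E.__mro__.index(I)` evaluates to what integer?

2

L[E] = E + merge(L[N], L[I], L[H], [N I H])
  take N:  [N O A H object] + [I J O A H object] + [H object] + [N I H]
  take I:  [O A H object] + [I J O A H object] + [H object] + [I H]
  take J:  [O A H object] + [J O A H object] + [H object] + [H]
  take O:  [O A H object] + [O A H object] + [H object] + [H]
  take A:  [A H object] + [A H object] + [H object] + [H]
  take H:  [H object] + [H object] + [H object] + [H]
  take object:  [object] + [object] + [object]
MRO: E N I J O A H object
I sits at index 2.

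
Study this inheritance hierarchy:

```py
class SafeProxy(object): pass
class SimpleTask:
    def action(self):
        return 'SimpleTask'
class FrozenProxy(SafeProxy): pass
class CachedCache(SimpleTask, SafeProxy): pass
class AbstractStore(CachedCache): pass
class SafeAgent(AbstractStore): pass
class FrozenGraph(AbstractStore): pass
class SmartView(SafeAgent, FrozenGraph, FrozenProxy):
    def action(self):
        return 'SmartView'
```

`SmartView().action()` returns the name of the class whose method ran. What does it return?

L[SmartView] = SmartView + merge(L[SafeAgent], L[FrozenGraph], L[FrozenProxy], [SafeAgent FrozenGraph FrozenProxy])
  take SafeAgent:  [SafeAgent AbstractStore CachedCache SimpleTask SafeProxy object] + [FrozenGraph AbstractStore CachedCache SimpleTask SafeProxy object] + [FrozenProxy SafeProxy object] + [SafeAgent FrozenGraph FrozenProxy]
  take FrozenGraph:  [AbstractStore CachedCache SimpleTask SafeProxy object] + [FrozenGraph AbstractStore CachedCache SimpleTask SafeProxy object] + [FrozenProxy SafeProxy object] + [FrozenGraph FrozenProxy]
  take AbstractStore:  [AbstractStore CachedCache SimpleTask SafeProxy object] + [AbstractStore CachedCache SimpleTask SafeProxy object] + [FrozenProxy SafeProxy object] + [FrozenProxy]
  take CachedCache:  [CachedCache SimpleTask SafeProxy object] + [CachedCache SimpleTask SafeProxy object] + [FrozenProxy SafeProxy object] + [FrozenProxy]
  take SimpleTask:  [SimpleTask SafeProxy object] + [SimpleTask SafeProxy object] + [FrozenProxy SafeProxy object] + [FrozenProxy]
  take FrozenProxy:  [SafeProxy object] + [SafeProxy object] + [FrozenProxy SafeProxy object] + [FrozenProxy]
  take SafeProxy:  [SafeProxy object] + [SafeProxy object] + [SafeProxy object]
  take object:  [object] + [object] + [object]
MRO: SmartView SafeAgent FrozenGraph AbstractStore CachedCache SimpleTask FrozenProxy SafeProxy object
action is defined in: SimpleTask, SmartView. First along the MRO is SmartView.

SmartView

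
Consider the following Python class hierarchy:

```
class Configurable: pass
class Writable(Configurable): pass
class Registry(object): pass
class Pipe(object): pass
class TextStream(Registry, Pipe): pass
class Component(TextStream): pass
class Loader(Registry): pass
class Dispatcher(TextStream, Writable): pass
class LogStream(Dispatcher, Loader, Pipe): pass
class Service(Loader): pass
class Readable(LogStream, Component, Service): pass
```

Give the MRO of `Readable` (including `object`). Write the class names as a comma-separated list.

Readable, LogStream, Dispatcher, Component, TextStream, Service, Loader, Registry, Pipe, Writable, Configurable, object

L[Readable] = Readable + merge(L[LogStream], L[Component], L[Service], [LogStream Component Service])
  take LogStream:  [LogStream Dispatcher TextStream Loader Registry Pipe Writable Configurable object] + [Component TextStream Registry Pipe object] + [Service Loader Registry object] + [LogStream Component Service]
  take Dispatcher:  [Dispatcher TextStream Loader Registry Pipe Writable Configurable object] + [Component TextStream Registry Pipe object] + [Service Loader Registry object] + [Component Service]
  take Component:  [TextStream Loader Registry Pipe Writable Configurable object] + [Component TextStream Registry Pipe object] + [Service Loader Registry object] + [Component Service]
  take TextStream:  [TextStream Loader Registry Pipe Writable Configurable object] + [TextStream Registry Pipe object] + [Service Loader Registry object] + [Service]
  take Service:  [Loader Registry Pipe Writable Configurable object] + [Registry Pipe object] + [Service Loader Registry object] + [Service]
  take Loader:  [Loader Registry Pipe Writable Configurable object] + [Registry Pipe object] + [Loader Registry object]
  take Registry:  [Registry Pipe Writable Configurable object] + [Registry Pipe object] + [Registry object]
  take Pipe:  [Pipe Writable Configurable object] + [Pipe object] + [object]
  take Writable:  [Writable Configurable object] + [object] + [object]
  take Configurable:  [Configurable object] + [object] + [object]
  take object:  [object] + [object] + [object]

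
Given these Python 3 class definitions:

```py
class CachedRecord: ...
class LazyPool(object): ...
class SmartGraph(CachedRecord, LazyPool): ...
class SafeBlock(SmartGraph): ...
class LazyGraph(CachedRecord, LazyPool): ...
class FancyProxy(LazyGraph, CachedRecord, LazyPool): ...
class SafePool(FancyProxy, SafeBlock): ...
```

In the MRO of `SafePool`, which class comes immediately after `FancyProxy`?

LazyGraph

L[SafePool] = SafePool + merge(L[FancyProxy], L[SafeBlock], [FancyProxy SafeBlock])
  take FancyProxy:  [FancyProxy LazyGraph CachedRecord LazyPool object] + [SafeBlock SmartGraph CachedRecord LazyPool object] + [FancyProxy SafeBlock]
  take LazyGraph:  [LazyGraph CachedRecord LazyPool object] + [SafeBlock SmartGraph CachedRecord LazyPool object] + [SafeBlock]
  take SafeBlock:  [CachedRecord LazyPool object] + [SafeBlock SmartGraph CachedRecord LazyPool object] + [SafeBlock]
  take SmartGraph:  [CachedRecord LazyPool object] + [SmartGraph CachedRecord LazyPool object]
  take CachedRecord:  [CachedRecord LazyPool object] + [CachedRecord LazyPool object]
  take LazyPool:  [LazyPool object] + [LazyPool object]
  take object:  [object] + [object]
MRO: SafePool FancyProxy LazyGraph SafeBlock SmartGraph CachedRecord LazyPool object
FancyProxy is at position 1; next is LazyGraph.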